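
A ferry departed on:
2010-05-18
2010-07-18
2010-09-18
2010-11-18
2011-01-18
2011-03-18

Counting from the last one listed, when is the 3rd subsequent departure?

Gaps: 61, 62, 61, 61, 59 days — not constant. Every event is on the 18th of the month.
Pattern: the 18th of every 2 months.
May 2011: 2011-05-18.
Next: July 2011 → 2011-07-18.
Next: September 2011 → 2011-09-18.

2011-09-18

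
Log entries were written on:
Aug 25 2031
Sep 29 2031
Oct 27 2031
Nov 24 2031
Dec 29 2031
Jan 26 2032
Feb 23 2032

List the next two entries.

Every date is a Monday; gaps 35, 28, 28, 35, 28, 28 days.
Each is the last Monday of its month (at least one falls on the 29th or later, ruling out '4th Monday').
March 2032 ends with Monday Mar 29 2032.
Last Monday of April 2032: Apr 26 2032.

Mar 29 2032, Apr 26 2032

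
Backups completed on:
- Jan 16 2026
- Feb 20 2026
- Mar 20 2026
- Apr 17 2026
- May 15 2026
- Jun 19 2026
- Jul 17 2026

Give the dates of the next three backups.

Aug 21 2026, Sep 18 2026, Oct 16 2026

Gaps: 35, 28, 28, 28, 35, 28 days — a mix of 28 and 35. Every date is a Friday.
Each is the 3rd Friday of its month.
August 2026 — 3rd Friday is Aug 21 2026.
September 2026 — 3rd Friday is Sep 18 2026.
October 2026 — 3rd Friday is Oct 16 2026.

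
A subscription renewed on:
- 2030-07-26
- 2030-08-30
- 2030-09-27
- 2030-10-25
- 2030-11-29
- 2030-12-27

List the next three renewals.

Every date is a Friday; gaps 35, 28, 28, 35, 28 days.
Each is the last Friday of its month (at least one falls on the 29th or later, ruling out '4th Friday').
Last Friday of January 2031: 2031-01-31.
February 2031 ends with Friday 2031-02-28.
March 2031 ends with Friday 2031-03-28.

2031-01-31, 2031-02-28, 2031-03-28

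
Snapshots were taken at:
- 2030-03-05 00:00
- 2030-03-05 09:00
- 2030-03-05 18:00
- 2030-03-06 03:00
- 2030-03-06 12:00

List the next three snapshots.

The interval is a steady 9 hours (9, 9, 9, 9).
2030-03-06 12:00 + 9 h = 2030-03-06 21:00.
2030-03-06 21:00 + 9 h = 2030-03-07 06:00.
2030-03-07 06:00 + 9 h = 2030-03-07 15:00.

2030-03-06 21:00, 2030-03-07 06:00, 2030-03-07 15:00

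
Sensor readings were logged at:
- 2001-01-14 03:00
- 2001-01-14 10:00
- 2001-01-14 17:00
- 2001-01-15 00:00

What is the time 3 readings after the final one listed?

2001-01-15 21:00

Spacing: 7, 7, 7 h — constant 7 h.
2001-01-15 00:00 + 7 h = 2001-01-15 07:00.
2001-01-15 07:00 + 7 h = 2001-01-15 14:00.
2001-01-15 14:00 + 7 h = 2001-01-15 21:00.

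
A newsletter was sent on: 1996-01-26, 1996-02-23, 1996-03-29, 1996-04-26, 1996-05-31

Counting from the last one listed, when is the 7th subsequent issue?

Every date is a Friday; gaps 28, 35, 28, 35 days.
Each is the last Friday of its month (at least one falls on the 29th or later, ruling out '4th Friday').
Last Friday of June 1996: 1996-06-28.
July 1996 ends with Friday 1996-07-26.
August 1996 ends with Friday 1996-08-30.
September 1996 ends with Friday 1996-09-27.
October 1996 ends with Friday 1996-10-25.
Last Friday of November 1996: 1996-11-29.
Last Friday of December 1996: 1996-12-27.

1996-12-27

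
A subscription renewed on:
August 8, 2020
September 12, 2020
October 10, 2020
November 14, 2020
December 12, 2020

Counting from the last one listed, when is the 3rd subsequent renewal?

These are Saturdays at 28- or 35-day spacing (35, 28, 35, 28).
The pattern: 2nd Saturday of the month.
January 2021 — 2nd Saturday is January 9, 2021.
2nd Saturday of February 2021: February 13, 2021.
2nd Saturday of March 2021: March 13, 2021.

March 13, 2021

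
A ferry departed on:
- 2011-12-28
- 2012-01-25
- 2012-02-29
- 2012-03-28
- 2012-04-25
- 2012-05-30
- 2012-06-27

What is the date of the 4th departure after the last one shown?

These are Wednesdays with 28, 35, 28, 28, 35, 28-day gaps.
Each is the final Wednesday of its month — 2012-02-29 is past the 28th, so '4th Wednesday' doesn't fit.
July 2012 ends with Wednesday 2012-07-25.
Last Wednesday of August 2012: 2012-08-29.
September 2012 ends with Wednesday 2012-09-26.
October 2012 ends with Wednesday 2012-10-31.

2012-10-31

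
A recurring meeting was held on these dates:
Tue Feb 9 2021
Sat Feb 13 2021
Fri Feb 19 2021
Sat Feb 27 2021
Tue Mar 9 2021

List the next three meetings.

Gaps: 4, 6, 8, 10 days — each gap is 2 larger than the previous one.
Next gap: 12 days. Tue Mar 9 2021 + 12 days = Sun Mar 21 2021.
Next gap: 14 days. Sun Mar 21 2021 + 14 days = Sun Apr 4 2021.
Next gap: 16 days. Sun Apr 4 2021 + 16 days = Tue Apr 20 2021.

Sun Mar 21 2021, Sun Apr 4 2021, Tue Apr 20 2021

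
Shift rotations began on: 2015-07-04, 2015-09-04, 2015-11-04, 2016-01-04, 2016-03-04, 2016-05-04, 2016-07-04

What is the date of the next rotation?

2016-09-04

Gaps: 62, 61, 61, 60, 61, 61 days — not constant. Every event is on the 4th of the month.
Pattern: the 4th of every 2 months.
September 2016: 2016-09-04.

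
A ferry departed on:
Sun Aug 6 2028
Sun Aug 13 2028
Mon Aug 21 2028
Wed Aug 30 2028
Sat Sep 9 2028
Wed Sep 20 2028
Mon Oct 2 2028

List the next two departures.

Sun Oct 15 2028, Sun Oct 29 2028

Intervals are 7, 8, 9, 10, 11, 12 days — an arithmetic progression with common difference 1.
Next gap: 13 days. Mon Oct 2 2028 + 13 days = Sun Oct 15 2028.
Next gap: 14 days. Sun Oct 15 2028 + 14 days = Sun Oct 29 2028.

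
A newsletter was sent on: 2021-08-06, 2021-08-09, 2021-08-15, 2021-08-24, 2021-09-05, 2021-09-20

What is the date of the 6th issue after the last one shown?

Intervals are 3, 6, 9, 12, 15 days — an arithmetic progression with common difference 3.
Next gap: 18 days. 2021-09-20 + 18 days = 2021-10-08.
Next gap: 21 days. 2021-10-08 + 21 days = 2021-10-29.
Next gap: 24 days. 2021-10-29 + 24 days = 2021-11-22.
Next gap: 27 days. 2021-11-22 + 27 days = 2021-12-19.
Next gap: 30 days. 2021-12-19 + 30 days = 2022-01-18.
Next gap: 33 days. 2022-01-18 + 33 days = 2022-02-20.

2022-02-20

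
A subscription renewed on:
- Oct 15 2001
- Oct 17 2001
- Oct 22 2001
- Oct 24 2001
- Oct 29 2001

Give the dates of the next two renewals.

Every event lands on a Monday or Wednesday (gaps cycle 2, 5, 2, 5).
So the schedule is: every Monday and Wednesday.
Next Wednesday: Oct 31 2001.
The following Monday is Nov 5 2001.

Oct 31 2001, Nov 5 2001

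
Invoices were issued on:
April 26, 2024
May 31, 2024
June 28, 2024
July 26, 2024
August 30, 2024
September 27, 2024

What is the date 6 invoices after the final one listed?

March 28, 2025

These are Fridays with 35, 28, 28, 35, 28-day gaps.
Each is the final Friday of its month — May 31, 2024 is past the 28th, so '4th Friday' doesn't fit.
Last Friday of October 2024: October 25, 2024.
Last Friday of November 2024: November 29, 2024.
Last Friday of December 2024: December 27, 2024.
January 2025 ends with Friday January 31, 2025.
Last Friday of February 2025: February 28, 2025.
Last Friday of March 2025: March 28, 2025.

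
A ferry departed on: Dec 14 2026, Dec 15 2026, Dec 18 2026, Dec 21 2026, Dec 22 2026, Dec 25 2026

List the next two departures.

Dec 28 2026, Dec 29 2026

Gaps: 1, 3, 3, 1, 3 days — not constant, but cyclic with period 3.
The events fall on every Monday, Tuesday and Friday.
The following Monday is Dec 28 2026.
Next Tuesday: Dec 29 2026.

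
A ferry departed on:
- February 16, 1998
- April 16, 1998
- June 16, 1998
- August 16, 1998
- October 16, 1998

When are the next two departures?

December 16, 1998; February 16, 1999

The day-of-month is always 16 (59, 61, 61, 61 days between events).
So this recurs on the 16th of every 2 months.
December 1998: December 16, 1998.
February 1999: February 16, 1999.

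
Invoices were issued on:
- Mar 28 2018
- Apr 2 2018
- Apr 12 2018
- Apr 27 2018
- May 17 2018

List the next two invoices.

The spacing grows by 5 each time: 5, 10, 15, 20 days.
Next gap: 25 days. May 17 2018 + 25 days = Jun 11 2018.
Next gap: 30 days. Jun 11 2018 + 30 days = Jul 11 2018.

Jun 11 2018, Jul 11 2018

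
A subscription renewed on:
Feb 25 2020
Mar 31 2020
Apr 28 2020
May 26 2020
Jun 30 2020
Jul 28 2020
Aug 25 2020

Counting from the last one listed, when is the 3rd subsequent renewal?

Nov 24 2020

These are Tuesdays with 35, 28, 28, 35, 28, 28-day gaps.
Each is the final Tuesday of its month — Mar 31 2020 is past the 28th, so '4th Tuesday' doesn't fit.
Last Tuesday of September 2020: Sep 29 2020.
October 2020 ends with Tuesday Oct 27 2020.
Last Tuesday of November 2020: Nov 24 2020.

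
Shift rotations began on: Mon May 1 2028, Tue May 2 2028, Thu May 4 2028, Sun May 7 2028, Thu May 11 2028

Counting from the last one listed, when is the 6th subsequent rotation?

Intervals are 1, 2, 3, 4 days — an arithmetic progression with common difference 1.
Next gap: 5 days. Thu May 11 2028 + 5 days = Tue May 16 2028.
Next gap: 6 days. Tue May 16 2028 + 6 days = Mon May 22 2028.
Next gap: 7 days. Mon May 22 2028 + 7 days = Mon May 29 2028.
Next gap: 8 days. Mon May 29 2028 + 8 days = Tue Jun 6 2028.
Next gap: 9 days. Tue Jun 6 2028 + 9 days = Thu Jun 15 2028.
Next gap: 10 days. Thu Jun 15 2028 + 10 days = Sun Jun 25 2028.

Sun Jun 25 2028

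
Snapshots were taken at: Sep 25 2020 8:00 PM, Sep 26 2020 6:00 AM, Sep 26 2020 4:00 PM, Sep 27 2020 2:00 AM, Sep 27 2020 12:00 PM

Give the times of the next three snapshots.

Gaps: 10, 10, 10, 10 hours — each event is 10 hours after the previous one.
Sep 27 2020 12:00 PM + 10 h = Sep 27 2020 10:00 PM.
Sep 27 2020 10:00 PM + 10 h = Sep 28 2020 8:00 AM.
Sep 28 2020 8:00 AM + 10 h = Sep 28 2020 6:00 PM.

Sep 27 2020 10:00 PM, Sep 28 2020 8:00 AM, Sep 28 2020 6:00 PM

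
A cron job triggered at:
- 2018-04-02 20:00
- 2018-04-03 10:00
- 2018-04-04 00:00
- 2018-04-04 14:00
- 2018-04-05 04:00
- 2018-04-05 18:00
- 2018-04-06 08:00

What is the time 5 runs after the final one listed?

2018-04-09 06:00

Gaps: 14, 14, 14, 14, 14, 14 hours — each event is 14 hours after the previous one.
2018-04-06 08:00 + 14 h = 2018-04-06 22:00.
2018-04-06 22:00 + 14 h = 2018-04-07 12:00.
2018-04-07 12:00 + 14 h = 2018-04-08 02:00.
2018-04-08 02:00 + 14 h = 2018-04-08 16:00.
2018-04-08 16:00 + 14 h = 2018-04-09 06:00.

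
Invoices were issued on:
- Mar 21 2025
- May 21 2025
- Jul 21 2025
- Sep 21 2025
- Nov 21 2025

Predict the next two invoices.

Jan 21 2026, Mar 21 2026

The day-of-month is always 21 (61, 61, 62, 61 days between events).
So this recurs on the 21st of every 2 months.
January 2026: Jan 21 2026.
Next: March 2026 → Mar 21 2026.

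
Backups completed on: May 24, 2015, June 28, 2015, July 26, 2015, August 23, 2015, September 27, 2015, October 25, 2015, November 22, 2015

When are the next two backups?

These are Sundays at 28- or 35-day spacing (35, 28, 28, 35, 28, 28).
The pattern: 4th Sunday of the month.
December 2015 — 4th Sunday is December 27, 2015.
January 2016 — 4th Sunday is January 24, 2016.

December 27, 2015; January 24, 2016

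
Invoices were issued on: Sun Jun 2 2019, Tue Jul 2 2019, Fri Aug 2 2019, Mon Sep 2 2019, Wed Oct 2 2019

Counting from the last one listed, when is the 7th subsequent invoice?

The day-of-month is always 2 (30, 31, 31, 30 days between events).
So this recurs on the 2nd of each month.
Next: November 2019 → Sat Nov 2 2019.
Next: December 2019 → Mon Dec 2 2019.
Next: January 2020 → Thu Jan 2 2020.
February 2020: Sun Feb 2 2020.
Next: March 2020 → Mon Mar 2 2020.
April 2020: Thu Apr 2 2020.
May 2020: Sat May 2 2020.

Sat May 2 2020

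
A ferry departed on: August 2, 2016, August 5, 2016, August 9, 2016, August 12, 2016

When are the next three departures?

August 16, 2016; August 19, 2016; August 23, 2016

The gap pattern 3, 4, 3 repeats every 2 events.
These are the Tuesdays and Fridays of each week.
The following Tuesday is August 16, 2016.
The following Friday is August 19, 2016.
The following Tuesday is August 23, 2016.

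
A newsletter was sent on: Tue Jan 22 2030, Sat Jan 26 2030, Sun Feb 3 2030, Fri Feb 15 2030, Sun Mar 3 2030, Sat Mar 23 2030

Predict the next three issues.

Tue Apr 16 2030, Tue May 14 2030, Sat Jun 15 2030

Gaps: 4, 8, 12, 16, 20 days — each gap is 4 larger than the previous one.
Next gap: 24 days. Sat Mar 23 2030 + 24 days = Tue Apr 16 2030.
Next gap: 28 days. Tue Apr 16 2030 + 28 days = Tue May 14 2030.
Next gap: 32 days. Tue May 14 2030 + 32 days = Sat Jun 15 2030.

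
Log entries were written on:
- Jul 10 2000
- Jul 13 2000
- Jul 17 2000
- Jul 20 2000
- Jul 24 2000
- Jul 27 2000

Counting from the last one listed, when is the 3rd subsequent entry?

Every event lands on a Monday or Thursday (gaps cycle 3, 4, 3, 4, 3).
So the schedule is: every Monday and Thursday.
Next Monday: Jul 31 2000.
Next Thursday: Aug 3 2000.
Next Monday: Aug 7 2000.

Aug 7 2000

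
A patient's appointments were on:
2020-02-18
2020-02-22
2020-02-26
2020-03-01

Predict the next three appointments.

Every event comes 4 days after the last (4, 4, 4).
2020-03-01 + 4 days = 2020-03-05.
2020-03-05 + 4 days = 2020-03-09.
2020-03-09 + 4 days = 2020-03-13.

2020-03-05, 2020-03-09, 2020-03-13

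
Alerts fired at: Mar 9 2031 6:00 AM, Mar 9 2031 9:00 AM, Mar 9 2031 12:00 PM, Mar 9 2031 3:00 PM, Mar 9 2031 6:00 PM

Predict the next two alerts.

Mar 9 2031 9:00 PM, Mar 10 2031 12:00 AM

The interval is a steady 3 hours (3, 3, 3, 3).
Mar 9 2031 6:00 PM + 3 h = Mar 9 2031 9:00 PM.
Mar 9 2031 9:00 PM + 3 h = Mar 10 2031 12:00 AM.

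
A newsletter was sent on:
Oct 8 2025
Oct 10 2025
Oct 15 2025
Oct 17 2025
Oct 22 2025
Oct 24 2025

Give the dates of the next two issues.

Oct 29 2025, Oct 31 2025

Gaps: 2, 5, 2, 5, 2 days — not constant, but cyclic with period 2.
The events fall on every Wednesday and Friday.
The following Wednesday is Oct 29 2025.
Next Friday: Oct 31 2025.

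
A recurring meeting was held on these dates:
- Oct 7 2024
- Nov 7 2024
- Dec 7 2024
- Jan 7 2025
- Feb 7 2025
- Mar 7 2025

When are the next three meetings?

Apr 7 2025, May 7 2025, Jun 7 2025

Gaps: 31, 30, 31, 31, 28 days — not constant. Every event is on the 7th of the month.
Pattern: the 7th of each month.
Next: April 2025 → Apr 7 2025.
Next: May 2025 → May 7 2025.
June 2025: Jun 7 2025.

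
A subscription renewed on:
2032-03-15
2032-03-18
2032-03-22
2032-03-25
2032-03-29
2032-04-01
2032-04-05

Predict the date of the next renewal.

Gaps: 3, 4, 3, 4, 3, 4 days — not constant, but cyclic with period 2.
The events fall on every Monday and Thursday.
Next Thursday: 2032-04-08.

2032-04-08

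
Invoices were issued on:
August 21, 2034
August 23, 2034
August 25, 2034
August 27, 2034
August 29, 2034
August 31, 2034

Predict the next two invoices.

September 2, 2034; September 4, 2034

Gaps between consecutive events: 2, 2, 2, 2, 2 days — a constant 2-day interval.
August 31, 2034 + 2 days = September 2, 2034.
September 2, 2034 + 2 days = September 4, 2034.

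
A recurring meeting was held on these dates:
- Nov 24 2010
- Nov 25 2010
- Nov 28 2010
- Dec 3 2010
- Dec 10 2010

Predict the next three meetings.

The spacing grows by 2 each time: 1, 3, 5, 7 days.
Next gap: 9 days. Dec 10 2010 + 9 days = Dec 19 2010.
Next gap: 11 days. Dec 19 2010 + 11 days = Dec 30 2010.
Next gap: 13 days. Dec 30 2010 + 13 days = Jan 12 2011.

Dec 19 2010, Dec 30 2010, Jan 12 2011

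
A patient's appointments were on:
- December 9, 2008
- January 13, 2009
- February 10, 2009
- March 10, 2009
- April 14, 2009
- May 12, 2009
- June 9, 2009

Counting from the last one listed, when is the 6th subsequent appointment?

These are Tuesdays at 28- or 35-day spacing (35, 28, 28, 35, 28, 28).
The pattern: 2nd Tuesday of the month.
2nd Tuesday of July 2009: July 14, 2009.
August 2009 — 2nd Tuesday is August 11, 2009.
September 2009 — 2nd Tuesday is September 8, 2009.
October 2009 — 2nd Tuesday is October 13, 2009.
2nd Tuesday of November 2009: November 10, 2009.
December 2009 — 2nd Tuesday is December 8, 2009.

December 8, 2009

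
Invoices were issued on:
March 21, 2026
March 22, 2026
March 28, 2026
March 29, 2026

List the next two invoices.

April 4, 2026; April 5, 2026

Every event lands on a Saturday or Sunday (gaps cycle 1, 6, 1).
So the schedule is: every Saturday and Sunday.
Next Saturday: April 4, 2026.
The following Sunday is April 5, 2026.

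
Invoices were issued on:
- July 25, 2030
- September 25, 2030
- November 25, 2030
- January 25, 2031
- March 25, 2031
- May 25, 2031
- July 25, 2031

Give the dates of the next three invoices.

The day-of-month is always 25 (62, 61, 61, 59, 61, 61 days between events).
So this recurs on the 25th of every 2 months.
Next: September 2031 → September 25, 2031.
Next: November 2031 → November 25, 2031.
January 2032: January 25, 2032.

September 25, 2031; November 25, 2031; January 25, 2032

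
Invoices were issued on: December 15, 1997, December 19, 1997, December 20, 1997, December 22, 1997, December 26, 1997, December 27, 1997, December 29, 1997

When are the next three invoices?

January 2, 1998; January 3, 1998; January 5, 1998

Gaps: 4, 1, 2, 4, 1, 2 days — not constant, but cyclic with period 3.
The events fall on every Monday, Friday and Saturday.
Next Friday: January 2, 1998.
The following Saturday is January 3, 1998.
The following Monday is January 5, 1998.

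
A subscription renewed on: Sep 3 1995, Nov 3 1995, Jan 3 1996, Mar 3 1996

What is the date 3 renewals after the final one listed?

The day-of-month is always 3 (61, 61, 60 days between events).
So this recurs on the 3rd of every 2 months.
May 1996: May 3 1996.
July 1996: Jul 3 1996.
September 1996: Sep 3 1996.

Sep 3 1996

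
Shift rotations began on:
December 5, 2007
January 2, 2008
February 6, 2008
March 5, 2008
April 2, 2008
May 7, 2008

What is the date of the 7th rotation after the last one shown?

December 3, 2008

Gaps: 28, 35, 28, 28, 35 days — a mix of 28 and 35. Every date is a Wednesday.
Each is the 1st Wednesday of its month.
June 2008 — 1st Wednesday is June 4, 2008.
1st Wednesday of July 2008: July 2, 2008.
1st Wednesday of August 2008: August 6, 2008.
September 2008 — 1st Wednesday is September 3, 2008.
1st Wednesday of October 2008: October 1, 2008.
November 2008 — 1st Wednesday is November 5, 2008.
December 2008 — 1st Wednesday is December 3, 2008.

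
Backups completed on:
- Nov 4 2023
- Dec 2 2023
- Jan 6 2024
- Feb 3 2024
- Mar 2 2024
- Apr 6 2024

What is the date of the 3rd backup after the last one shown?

Jul 6 2024

These are Saturdays at 28- or 35-day spacing (28, 35, 28, 28, 35).
The pattern: 1st Saturday of the month.
May 2024 — 1st Saturday is May 4 2024.
June 2024 — 1st Saturday is Jun 1 2024.
1st Saturday of July 2024: Jul 6 2024.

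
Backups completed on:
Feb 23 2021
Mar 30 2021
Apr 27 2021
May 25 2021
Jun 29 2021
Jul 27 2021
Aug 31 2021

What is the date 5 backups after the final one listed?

Jan 25 2022

Every date is a Tuesday; gaps 35, 28, 28, 35, 28, 35 days.
Each is the last Tuesday of its month (at least one falls on the 29th or later, ruling out '4th Tuesday').
September 2021 ends with Tuesday Sep 28 2021.
October 2021 ends with Tuesday Oct 26 2021.
November 2021 ends with Tuesday Nov 30 2021.
Last Tuesday of December 2021: Dec 28 2021.
January 2022 ends with Tuesday Jan 25 2022.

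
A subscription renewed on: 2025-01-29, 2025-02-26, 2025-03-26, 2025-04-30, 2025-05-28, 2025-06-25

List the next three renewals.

Every date is a Wednesday; gaps 28, 28, 35, 28, 28 days.
Each is the last Wednesday of its month (at least one falls on the 29th or later, ruling out '4th Wednesday').
Last Wednesday of July 2025: 2025-07-30.
August 2025 ends with Wednesday 2025-08-27.
Last Wednesday of September 2025: 2025-09-24.

2025-07-30, 2025-08-27, 2025-09-24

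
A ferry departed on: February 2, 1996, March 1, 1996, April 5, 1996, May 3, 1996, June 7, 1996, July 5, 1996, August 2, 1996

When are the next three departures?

September 6, 1996; October 4, 1996; November 1, 1996

Gaps: 28, 35, 28, 35, 28, 28 days — a mix of 28 and 35. Every date is a Friday.
Each is the 1st Friday of its month.
September 1996 — 1st Friday is September 6, 1996.
October 1996 — 1st Friday is October 4, 1996.
1st Friday of November 1996: November 1, 1996.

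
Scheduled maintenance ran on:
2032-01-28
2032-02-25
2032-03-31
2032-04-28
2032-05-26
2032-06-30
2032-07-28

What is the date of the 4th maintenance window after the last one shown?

2032-11-24

Every date is a Wednesday; gaps 28, 35, 28, 28, 35, 28 days.
Each is the last Wednesday of its month (at least one falls on the 29th or later, ruling out '4th Wednesday').
Last Wednesday of August 2032: 2032-08-25.
Last Wednesday of September 2032: 2032-09-29.
Last Wednesday of October 2032: 2032-10-27.
Last Wednesday of November 2032: 2032-11-24.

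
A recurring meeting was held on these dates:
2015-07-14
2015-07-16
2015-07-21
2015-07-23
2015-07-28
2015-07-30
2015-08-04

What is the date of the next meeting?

Gaps: 2, 5, 2, 5, 2, 5 days — not constant, but cyclic with period 2.
The events fall on every Tuesday and Thursday.
Next Thursday: 2015-08-06.

2015-08-06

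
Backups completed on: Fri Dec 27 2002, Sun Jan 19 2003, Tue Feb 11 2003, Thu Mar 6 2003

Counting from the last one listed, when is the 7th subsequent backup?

Every event comes 23 days after the last (23, 23, 23).
Thu Mar 6 2003 + 23 days = Sat Mar 29 2003.
Sat Mar 29 2003 + 23 days = Mon Apr 21 2003.
Mon Apr 21 2003 + 23 days = Wed May 14 2003.
Wed May 14 2003 + 23 days = Fri Jun 6 2003.
Fri Jun 6 2003 + 23 days = Sun Jun 29 2003.
Sun Jun 29 2003 + 23 days = Tue Jul 22 2003.
Tue Jul 22 2003 + 23 days = Thu Aug 14 2003.

Thu Aug 14 2003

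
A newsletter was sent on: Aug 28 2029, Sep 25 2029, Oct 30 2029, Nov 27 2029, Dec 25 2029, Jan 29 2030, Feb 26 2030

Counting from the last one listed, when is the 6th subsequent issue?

All Tuesdays; the gaps (28, 35, 28, 28, 35, 28) vary with month length.
This is the last Tuesday of each month.
March 2030 ends with Tuesday Mar 26 2030.
Last Tuesday of April 2030: Apr 30 2030.
May 2030 ends with Tuesday May 28 2030.
June 2030 ends with Tuesday Jun 25 2030.
July 2030 ends with Tuesday Jul 30 2030.
August 2030 ends with Tuesday Aug 27 2030.

Aug 27 2030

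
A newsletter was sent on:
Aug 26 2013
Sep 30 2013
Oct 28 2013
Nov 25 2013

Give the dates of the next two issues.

Dec 30 2013, Jan 27 2014

These are Mondays with 35, 28, 28-day gaps.
Each is the final Monday of its month — Sep 30 2013 is past the 28th, so '4th Monday' doesn't fit.
Last Monday of December 2013: Dec 30 2013.
January 2014 ends with Monday Jan 27 2014.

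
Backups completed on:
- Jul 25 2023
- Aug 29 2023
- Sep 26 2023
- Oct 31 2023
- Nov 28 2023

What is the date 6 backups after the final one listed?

May 28 2024

These are Tuesdays with 35, 28, 35, 28-day gaps.
Each is the final Tuesday of its month — Aug 29 2023 is past the 28th, so '4th Tuesday' doesn't fit.
December 2023 ends with Tuesday Dec 26 2023.
Last Tuesday of January 2024: Jan 30 2024.
Last Tuesday of February 2024: Feb 27 2024.
Last Tuesday of March 2024: Mar 26 2024.
April 2024 ends with Tuesday Apr 30 2024.
Last Tuesday of May 2024: May 28 2024.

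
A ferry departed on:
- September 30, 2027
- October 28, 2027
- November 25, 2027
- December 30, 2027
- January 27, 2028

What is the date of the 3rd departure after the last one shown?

All Thursdays; the gaps (28, 28, 35, 28) vary with month length.
This is the last Thursday of each month.
February 2028 ends with Thursday February 24, 2028.
March 2028 ends with Thursday March 30, 2028.
Last Thursday of April 2028: April 27, 2028.

April 27, 2028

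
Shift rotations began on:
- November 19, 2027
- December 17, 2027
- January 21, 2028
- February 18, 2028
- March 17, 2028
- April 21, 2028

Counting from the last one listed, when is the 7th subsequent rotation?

Gaps: 28, 35, 28, 28, 35 days — a mix of 28 and 35. Every date is a Friday.
Each is the 3rd Friday of its month.
3rd Friday of May 2028: May 19, 2028.
3rd Friday of June 2028: June 16, 2028.
July 2028 — 3rd Friday is July 21, 2028.
August 2028 — 3rd Friday is August 18, 2028.
September 2028 — 3rd Friday is September 15, 2028.
October 2028 — 3rd Friday is October 20, 2028.
November 2028 — 3rd Friday is November 17, 2028.

November 17, 2028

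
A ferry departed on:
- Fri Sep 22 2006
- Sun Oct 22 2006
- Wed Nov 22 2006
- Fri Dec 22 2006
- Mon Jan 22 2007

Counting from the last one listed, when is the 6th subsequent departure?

The day-of-month is always 22 (30, 31, 30, 31 days between events).
So this recurs on the 22nd of each month.
February 2007: Thu Feb 22 2007.
March 2007: Thu Mar 22 2007.
Next: April 2007 → Sun Apr 22 2007.
Next: May 2007 → Tue May 22 2007.
June 2007: Fri Jun 22 2007.
Next: July 2007 → Sun Jul 22 2007.

Sun Jul 22 2007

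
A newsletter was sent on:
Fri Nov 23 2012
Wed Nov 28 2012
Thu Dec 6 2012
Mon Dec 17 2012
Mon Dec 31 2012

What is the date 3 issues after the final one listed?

Intervals are 5, 8, 11, 14 days — an arithmetic progression with common difference 3.
Next gap: 17 days. Mon Dec 31 2012 + 17 days = Thu Jan 17 2013.
Next gap: 20 days. Thu Jan 17 2013 + 20 days = Wed Feb 6 2013.
Next gap: 23 days. Wed Feb 6 2013 + 23 days = Fri Mar 1 2013.

Fri Mar 1 2013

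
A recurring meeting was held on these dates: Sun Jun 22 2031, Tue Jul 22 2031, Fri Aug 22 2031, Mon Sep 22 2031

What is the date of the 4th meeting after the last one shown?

Thu Jan 22 2032

Gaps: 30, 31, 31 days — not constant. Every event is on the 22nd of the month.
Pattern: the 22nd of each month.
Next: October 2031 → Wed Oct 22 2031.
November 2031: Sat Nov 22 2031.
Next: December 2031 → Mon Dec 22 2031.
Next: January 2032 → Thu Jan 22 2032.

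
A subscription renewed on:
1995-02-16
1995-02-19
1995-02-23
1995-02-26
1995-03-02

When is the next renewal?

1995-03-05

Gaps: 3, 4, 3, 4 days — not constant, but cyclic with period 2.
The events fall on every Thursday and Sunday.
The following Sunday is 1995-03-05.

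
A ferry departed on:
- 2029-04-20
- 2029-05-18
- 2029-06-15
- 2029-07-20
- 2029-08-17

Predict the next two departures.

2029-09-21, 2029-10-19

Gaps: 28, 28, 35, 28 days — a mix of 28 and 35. Every date is a Friday.
Each is the 3rd Friday of its month.
September 2029 — 3rd Friday is 2029-09-21.
October 2029 — 3rd Friday is 2029-10-19.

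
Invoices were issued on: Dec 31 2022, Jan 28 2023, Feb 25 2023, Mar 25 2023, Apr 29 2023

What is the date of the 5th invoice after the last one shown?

All Saturdays; the gaps (28, 28, 28, 35) vary with month length.
This is the last Saturday of each month.
May 2023 ends with Saturday May 27 2023.
Last Saturday of June 2023: Jun 24 2023.
Last Saturday of July 2023: Jul 29 2023.
August 2023 ends with Saturday Aug 26 2023.
Last Saturday of September 2023: Sep 30 2023.

Sep 30 2023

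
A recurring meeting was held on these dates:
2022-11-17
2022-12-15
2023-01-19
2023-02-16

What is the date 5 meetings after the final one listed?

These are Thursdays at 28- or 35-day spacing (28, 35, 28).
The pattern: 3rd Thursday of the month.
March 2023 — 3rd Thursday is 2023-03-16.
April 2023 — 3rd Thursday is 2023-04-20.
May 2023 — 3rd Thursday is 2023-05-18.
June 2023 — 3rd Thursday is 2023-06-15.
July 2023 — 3rd Thursday is 2023-07-20.

2023-07-20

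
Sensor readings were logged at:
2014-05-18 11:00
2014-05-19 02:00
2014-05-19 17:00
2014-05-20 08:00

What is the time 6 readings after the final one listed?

2014-05-24 02:00

Spacing: 15, 15, 15 h — constant 15 h.
2014-05-20 08:00 + 15 h = 2014-05-20 23:00.
2014-05-20 23:00 + 15 h = 2014-05-21 14:00.
2014-05-21 14:00 + 15 h = 2014-05-22 05:00.
2014-05-22 05:00 + 15 h = 2014-05-22 20:00.
2014-05-22 20:00 + 15 h = 2014-05-23 11:00.
2014-05-23 11:00 + 15 h = 2014-05-24 02:00.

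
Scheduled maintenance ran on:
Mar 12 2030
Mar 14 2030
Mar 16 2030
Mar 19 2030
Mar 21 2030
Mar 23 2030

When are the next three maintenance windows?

Every event lands on a Tuesday or Thursday or Saturday (gaps cycle 2, 2, 3, 2, 2).
So the schedule is: every Tuesday, Thursday and Saturday.
The following Tuesday is Mar 26 2030.
The following Thursday is Mar 28 2030.
Next Saturday: Mar 30 2030.

Mar 26 2030, Mar 28 2030, Mar 30 2030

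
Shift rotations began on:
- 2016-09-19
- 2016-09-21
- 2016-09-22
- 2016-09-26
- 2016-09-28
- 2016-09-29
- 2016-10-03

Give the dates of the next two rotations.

2016-10-05, 2016-10-06

The gap pattern 2, 1, 4, 2, 1, 4 repeats every 3 events.
These are the Mondays, Wednesdays and Thursdays of each week.
Next Wednesday: 2016-10-05.
Next Thursday: 2016-10-06.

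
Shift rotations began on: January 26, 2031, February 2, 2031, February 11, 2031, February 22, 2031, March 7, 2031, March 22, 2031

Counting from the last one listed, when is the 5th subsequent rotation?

Gaps: 7, 9, 11, 13, 15 days — each gap is 2 larger than the previous one.
Next gap: 17 days. March 22, 2031 + 17 days = April 8, 2031.
Next gap: 19 days. April 8, 2031 + 19 days = April 27, 2031.
Next gap: 21 days. April 27, 2031 + 21 days = May 18, 2031.
Next gap: 23 days. May 18, 2031 + 23 days = June 10, 2031.
Next gap: 25 days. June 10, 2031 + 25 days = July 5, 2031.

July 5, 2031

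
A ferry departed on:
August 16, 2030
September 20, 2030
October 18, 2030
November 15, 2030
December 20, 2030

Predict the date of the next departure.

Gaps: 35, 28, 28, 35 days — a mix of 28 and 35. Every date is a Friday.
Each is the 3rd Friday of its month.
January 2031 — 3rd Friday is January 17, 2031.

January 17, 2031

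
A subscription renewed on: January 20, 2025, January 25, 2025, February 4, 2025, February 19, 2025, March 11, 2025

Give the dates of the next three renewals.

The spacing grows by 5 each time: 5, 10, 15, 20 days.
Next gap: 25 days. March 11, 2025 + 25 days = April 5, 2025.
Next gap: 30 days. April 5, 2025 + 30 days = May 5, 2025.
Next gap: 35 days. May 5, 2025 + 35 days = June 9, 2025.

April 5, 2025; May 5, 2025; June 9, 2025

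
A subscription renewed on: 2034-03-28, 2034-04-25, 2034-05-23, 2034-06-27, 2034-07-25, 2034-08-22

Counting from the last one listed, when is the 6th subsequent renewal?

These are Tuesdays at 28- or 35-day spacing (28, 28, 35, 28, 28).
The pattern: 4th Tuesday of the month.
September 2034 — 4th Tuesday is 2034-09-26.
October 2034 — 4th Tuesday is 2034-10-24.
November 2034 — 4th Tuesday is 2034-11-28.
December 2034 — 4th Tuesday is 2034-12-26.
January 2035 — 4th Tuesday is 2035-01-23.
4th Tuesday of February 2035: 2035-02-27.

2035-02-27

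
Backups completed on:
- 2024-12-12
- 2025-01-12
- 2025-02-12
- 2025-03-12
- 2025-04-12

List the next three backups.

2025-05-12, 2025-06-12, 2025-07-12

Gaps: 31, 31, 28, 31 days — not constant. Every event is on the 12th of the month.
Pattern: the 12th of each month.
Next: May 2025 → 2025-05-12.
Next: June 2025 → 2025-06-12.
Next: July 2025 → 2025-07-12.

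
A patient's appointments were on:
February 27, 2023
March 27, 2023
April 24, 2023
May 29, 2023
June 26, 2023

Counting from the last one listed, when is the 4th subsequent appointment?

Every date is a Monday; gaps 28, 28, 35, 28 days.
Each is the last Monday of its month (at least one falls on the 29th or later, ruling out '4th Monday').
July 2023 ends with Monday July 31, 2023.
Last Monday of August 2023: August 28, 2023.
September 2023 ends with Monday September 25, 2023.
Last Monday of October 2023: October 30, 2023.

October 30, 2023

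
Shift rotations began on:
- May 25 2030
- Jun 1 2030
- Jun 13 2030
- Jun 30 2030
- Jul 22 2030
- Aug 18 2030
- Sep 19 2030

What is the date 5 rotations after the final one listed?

The spacing grows by 5 each time: 7, 12, 17, 22, 27, 32 days.
Next gap: 37 days. Sep 19 2030 + 37 days = Oct 26 2030.
Next gap: 42 days. Oct 26 2030 + 42 days = Dec 7 2030.
Next gap: 47 days. Dec 7 2030 + 47 days = Jan 23 2031.
Next gap: 52 days. Jan 23 2031 + 52 days = Mar 16 2031.
Next gap: 57 days. Mar 16 2031 + 57 days = May 12 2031.

May 12 2031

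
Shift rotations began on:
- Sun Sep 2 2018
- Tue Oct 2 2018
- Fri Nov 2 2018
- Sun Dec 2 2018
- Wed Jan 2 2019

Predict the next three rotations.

Gaps: 30, 31, 30, 31 days — not constant. Every event is on the 2nd of the month.
Pattern: the 2nd of each month.
February 2019: Sat Feb 2 2019.
March 2019: Sat Mar 2 2019.
Next: April 2019 → Tue Apr 2 2019.

Sat Feb 2 2019, Sat Mar 2 2019, Tue Apr 2 2019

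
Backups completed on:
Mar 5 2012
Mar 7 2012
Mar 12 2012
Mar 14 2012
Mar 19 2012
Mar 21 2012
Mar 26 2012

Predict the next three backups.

Gaps: 2, 5, 2, 5, 2, 5 days — not constant, but cyclic with period 2.
The events fall on every Monday and Wednesday.
The following Wednesday is Mar 28 2012.
Next Monday: Apr 2 2012.
Next Wednesday: Apr 4 2012.

Mar 28 2012, Apr 2 2012, Apr 4 2012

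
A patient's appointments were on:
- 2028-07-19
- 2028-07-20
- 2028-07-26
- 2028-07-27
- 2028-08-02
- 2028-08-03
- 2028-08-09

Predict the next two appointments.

Every event lands on a Wednesday or Thursday (gaps cycle 1, 6, 1, 6, 1, 6).
So the schedule is: every Wednesday and Thursday.
Next Thursday: 2028-08-10.
The following Wednesday is 2028-08-16.

2028-08-10, 2028-08-16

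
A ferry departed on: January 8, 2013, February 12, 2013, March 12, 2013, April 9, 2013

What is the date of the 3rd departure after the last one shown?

July 9, 2013

All dates are Tuesdays, 35, 28, 28 days apart.
Specifically, the 2nd Tuesday of each month.
2nd Tuesday of May 2013: May 14, 2013.
June 2013 — 2nd Tuesday is June 11, 2013.
July 2013 — 2nd Tuesday is July 9, 2013.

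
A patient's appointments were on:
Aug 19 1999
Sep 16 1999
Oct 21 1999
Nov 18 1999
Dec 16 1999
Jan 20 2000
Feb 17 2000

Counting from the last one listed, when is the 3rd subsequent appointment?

May 18 2000

All dates are Thursdays, 28, 35, 28, 28, 35, 28 days apart.
Specifically, the 3rd Thursday of each month.
3rd Thursday of March 2000: Mar 16 2000.
April 2000 — 3rd Thursday is Apr 20 2000.
May 2000 — 3rd Thursday is May 18 2000.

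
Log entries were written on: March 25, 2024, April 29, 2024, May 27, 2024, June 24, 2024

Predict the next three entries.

All Mondays; the gaps (35, 28, 28) vary with month length.
This is the last Monday of each month.
Last Monday of July 2024: July 29, 2024.
Last Monday of August 2024: August 26, 2024.
Last Monday of September 2024: September 30, 2024.

July 29, 2024; August 26, 2024; September 30, 2024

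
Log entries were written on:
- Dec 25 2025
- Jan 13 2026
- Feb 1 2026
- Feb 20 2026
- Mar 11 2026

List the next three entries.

Mar 30 2026, Apr 18 2026, May 7 2026

Gaps between consecutive events: 19, 19, 19, 19 days — a constant 19-day interval.
Mar 11 2026 + 19 days = Mar 30 2026.
Mar 30 2026 + 19 days = Apr 18 2026.
Apr 18 2026 + 19 days = May 7 2026.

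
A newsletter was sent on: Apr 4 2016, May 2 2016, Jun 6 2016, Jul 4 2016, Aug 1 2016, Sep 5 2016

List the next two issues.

Gaps: 28, 35, 28, 28, 35 days — a mix of 28 and 35. Every date is a Monday.
Each is the 1st Monday of its month.
1st Monday of October 2016: Oct 3 2016.
1st Monday of November 2016: Nov 7 2016.

Oct 3 2016, Nov 7 2016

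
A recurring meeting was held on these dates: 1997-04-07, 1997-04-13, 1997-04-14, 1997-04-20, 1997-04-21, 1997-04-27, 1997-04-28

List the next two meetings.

1997-05-04, 1997-05-05

Gaps: 6, 1, 6, 1, 6, 1 days — not constant, but cyclic with period 2.
The events fall on every Monday and Sunday.
The following Sunday is 1997-05-04.
The following Monday is 1997-05-05.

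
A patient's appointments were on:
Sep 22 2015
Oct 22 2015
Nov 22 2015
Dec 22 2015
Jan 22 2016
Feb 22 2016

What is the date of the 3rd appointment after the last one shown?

Each date is the 22nd; the gaps (30, 31, 30, 31, 31) track the month lengths.
The rule is the 22nd of each month.
Next: March 2016 → Mar 22 2016.
Next: April 2016 → Apr 22 2016.
May 2016: May 22 2016.

May 22 2016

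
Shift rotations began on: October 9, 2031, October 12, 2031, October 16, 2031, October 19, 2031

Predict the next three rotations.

October 23, 2031; October 26, 2031; October 30, 2031

Every event lands on a Thursday or Sunday (gaps cycle 3, 4, 3).
So the schedule is: every Thursday and Sunday.
Next Thursday: October 23, 2031.
The following Sunday is October 26, 2031.
Next Thursday: October 30, 2031.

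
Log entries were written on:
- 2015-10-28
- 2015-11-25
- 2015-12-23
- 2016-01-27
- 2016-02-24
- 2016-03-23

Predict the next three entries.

2016-04-27, 2016-05-25, 2016-06-22

Gaps: 28, 28, 35, 28, 28 days — a mix of 28 and 35. Every date is a Wednesday.
Each is the 4th Wednesday of its month.
April 2016 — 4th Wednesday is 2016-04-27.
May 2016 — 4th Wednesday is 2016-05-25.
June 2016 — 4th Wednesday is 2016-06-22.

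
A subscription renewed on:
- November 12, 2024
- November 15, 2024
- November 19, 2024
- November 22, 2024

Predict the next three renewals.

The gap pattern 3, 4, 3 repeats every 2 events.
These are the Tuesdays and Fridays of each week.
The following Tuesday is November 26, 2024.
The following Friday is November 29, 2024.
The following Tuesday is December 3, 2024.

November 26, 2024; November 29, 2024; December 3, 2024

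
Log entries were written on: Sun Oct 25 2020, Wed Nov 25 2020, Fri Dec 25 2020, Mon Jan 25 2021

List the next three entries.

The day-of-month is always 25 (31, 30, 31 days between events).
So this recurs on the 25th of each month.
Next: February 2021 → Thu Feb 25 2021.
March 2021: Thu Mar 25 2021.
April 2021: Sun Apr 25 2021.

Thu Feb 25 2021, Thu Mar 25 2021, Sun Apr 25 2021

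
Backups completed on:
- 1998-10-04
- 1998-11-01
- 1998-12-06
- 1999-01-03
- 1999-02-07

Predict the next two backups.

1999-03-07, 1999-04-04

All dates are Sundays, 28, 35, 28, 35 days apart.
Specifically, the 1st Sunday of each month.
1st Sunday of March 1999: 1999-03-07.
1st Sunday of April 1999: 1999-04-04.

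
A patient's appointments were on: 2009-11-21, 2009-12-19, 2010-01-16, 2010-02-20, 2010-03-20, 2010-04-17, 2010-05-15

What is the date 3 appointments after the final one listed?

2010-08-21

All dates are Saturdays, 28, 28, 35, 28, 28, 28 days apart.
Specifically, the 3rd Saturday of each month.
3rd Saturday of June 2010: 2010-06-19.
July 2010 — 3rd Saturday is 2010-07-17.
August 2010 — 3rd Saturday is 2010-08-21.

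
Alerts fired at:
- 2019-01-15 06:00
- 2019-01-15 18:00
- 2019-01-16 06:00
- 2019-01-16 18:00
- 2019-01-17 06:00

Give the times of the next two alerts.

2019-01-17 18:00, 2019-01-18 06:00

Gaps: 12, 12, 12, 12 hours — each event is 12 hours after the previous one.
2019-01-17 06:00 + 12 h = 2019-01-17 18:00.
2019-01-17 18:00 + 12 h = 2019-01-18 06:00.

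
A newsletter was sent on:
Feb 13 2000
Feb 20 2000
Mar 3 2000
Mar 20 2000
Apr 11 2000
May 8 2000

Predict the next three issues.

Intervals are 7, 12, 17, 22, 27 days — an arithmetic progression with common difference 5.
Next gap: 32 days. May 8 2000 + 32 days = Jun 9 2000.
Next gap: 37 days. Jun 9 2000 + 37 days = Jul 16 2000.
Next gap: 42 days. Jul 16 2000 + 42 days = Aug 27 2000.

Jun 9 2000, Jul 16 2000, Aug 27 2000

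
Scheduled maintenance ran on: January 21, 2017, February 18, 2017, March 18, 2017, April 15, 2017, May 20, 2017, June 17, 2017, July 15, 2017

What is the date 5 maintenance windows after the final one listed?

Gaps: 28, 28, 28, 35, 28, 28 days — a mix of 28 and 35. Every date is a Saturday.
Each is the 3rd Saturday of its month.
3rd Saturday of August 2017: August 19, 2017.
3rd Saturday of September 2017: September 16, 2017.
3rd Saturday of October 2017: October 21, 2017.
3rd Saturday of November 2017: November 18, 2017.
December 2017 — 3rd Saturday is December 16, 2017.

December 16, 2017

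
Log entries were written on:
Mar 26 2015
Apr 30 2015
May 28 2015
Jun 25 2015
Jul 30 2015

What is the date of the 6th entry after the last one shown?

Every date is a Thursday; gaps 35, 28, 28, 35 days.
Each is the last Thursday of its month (at least one falls on the 29th or later, ruling out '4th Thursday').
Last Thursday of August 2015: Aug 27 2015.
Last Thursday of September 2015: Sep 24 2015.
October 2015 ends with Thursday Oct 29 2015.
November 2015 ends with Thursday Nov 26 2015.
December 2015 ends with Thursday Dec 31 2015.
January 2016 ends with Thursday Jan 28 2016.

Jan 28 2016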